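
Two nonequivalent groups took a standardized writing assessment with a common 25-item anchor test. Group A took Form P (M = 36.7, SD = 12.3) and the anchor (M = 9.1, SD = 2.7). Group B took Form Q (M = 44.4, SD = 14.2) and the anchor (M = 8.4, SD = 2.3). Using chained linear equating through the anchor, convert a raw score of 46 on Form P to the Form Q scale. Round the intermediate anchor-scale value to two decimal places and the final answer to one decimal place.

Form P → anchor (Group A): v = (2.7/12.3)(46 − 36.7) + 9.1 = 11.14
anchor → Form Q (Group B): y = (14.2/2.3)(11.14 − 8.4) + 44.4 = 61.3

61.3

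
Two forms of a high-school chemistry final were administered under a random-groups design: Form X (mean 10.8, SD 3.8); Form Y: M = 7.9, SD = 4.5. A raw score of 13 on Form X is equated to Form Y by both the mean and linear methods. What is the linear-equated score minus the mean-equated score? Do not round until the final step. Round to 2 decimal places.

0.41

Mean-equated: 13 + (7.9 − 10.8) = 10.10
Linear-equated: (4.5/3.8)(13 − 10.8) + 7.9 = 10.505
Difference = 10.505 − 10.10 = 0.41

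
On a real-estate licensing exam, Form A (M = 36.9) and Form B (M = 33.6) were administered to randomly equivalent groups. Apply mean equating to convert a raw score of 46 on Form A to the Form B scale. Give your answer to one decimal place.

Mean equating: y = x + (M_Y − M_X) = 46 + (33.6 − 36.9) = 42.7

42.7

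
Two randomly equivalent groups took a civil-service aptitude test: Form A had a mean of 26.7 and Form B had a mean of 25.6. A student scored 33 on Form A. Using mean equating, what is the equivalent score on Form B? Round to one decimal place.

31.9

Mean equating: y = x + (M_Y − M_X) = 33 + (25.6 − 26.7) = 31.9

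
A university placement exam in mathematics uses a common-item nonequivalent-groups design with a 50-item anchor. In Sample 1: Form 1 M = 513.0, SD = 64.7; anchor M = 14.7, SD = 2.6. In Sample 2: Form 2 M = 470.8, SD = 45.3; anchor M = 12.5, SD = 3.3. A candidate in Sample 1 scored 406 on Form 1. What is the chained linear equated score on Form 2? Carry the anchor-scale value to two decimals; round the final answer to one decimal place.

442.0

Form 1 → anchor (Sample 1): v = (2.6/64.7)(406 − 513.0) + 14.7 = 10.40
anchor → Form 2 (Sample 2): y = (45.3/3.3)(10.40 − 12.5) + 470.8 = 442.0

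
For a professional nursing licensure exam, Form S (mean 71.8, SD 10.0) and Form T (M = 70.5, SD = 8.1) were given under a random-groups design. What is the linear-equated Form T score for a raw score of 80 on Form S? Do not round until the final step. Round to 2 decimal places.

77.14

Linear equating: y = (SD_Y/SD_X)(x − M_X) + M_Y
y = (8.1/10.0)(80 − 71.8) + 70.5
y = 0.810000 × 8.2 + 70.5 = 6.6420 + 70.5 = 77.14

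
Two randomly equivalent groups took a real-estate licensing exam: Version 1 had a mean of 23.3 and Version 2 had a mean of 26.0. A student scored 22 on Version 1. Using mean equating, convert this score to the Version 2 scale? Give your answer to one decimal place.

Mean equating: y = x + (M_Y − M_X) = 22 + (26.0 − 23.3) = 24.7

24.7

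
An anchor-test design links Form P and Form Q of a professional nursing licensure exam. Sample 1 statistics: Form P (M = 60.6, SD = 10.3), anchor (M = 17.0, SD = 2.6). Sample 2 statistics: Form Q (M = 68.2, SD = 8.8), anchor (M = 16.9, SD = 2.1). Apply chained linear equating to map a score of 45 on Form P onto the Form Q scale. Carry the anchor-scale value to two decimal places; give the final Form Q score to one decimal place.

52.1

Form P → anchor (Sample 1): v = (2.6/10.3)(45 − 60.6) + 17.0 = 13.06
anchor → Form Q (Sample 2): y = (8.8/2.1)(13.06 − 16.9) + 68.2 = 52.1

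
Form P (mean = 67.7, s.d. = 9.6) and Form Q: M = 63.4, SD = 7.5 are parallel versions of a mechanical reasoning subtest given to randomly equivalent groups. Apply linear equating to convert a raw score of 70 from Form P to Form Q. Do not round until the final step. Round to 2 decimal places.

Linear equating: y = (SD_Y/SD_X)(x − M_X) + M_Y
y = (7.5/9.6)(70 − 67.7) + 63.4
y = 0.781250 × 2.3 + 63.4 = 1.7969 + 63.4 = 65.20

65.20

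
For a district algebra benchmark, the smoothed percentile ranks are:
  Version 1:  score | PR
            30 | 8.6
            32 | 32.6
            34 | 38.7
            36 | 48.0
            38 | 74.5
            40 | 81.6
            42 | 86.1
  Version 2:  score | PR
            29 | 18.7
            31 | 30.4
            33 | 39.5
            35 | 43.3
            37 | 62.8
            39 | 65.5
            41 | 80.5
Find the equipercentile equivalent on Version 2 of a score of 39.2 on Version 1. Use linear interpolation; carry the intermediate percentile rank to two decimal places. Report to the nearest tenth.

PR of 39.2 on Version 1: 74.5 + (39.2 − 38)/(40 − 38) × (81.6 − 74.5) = 78.76
On Version 2, PR 78.76 falls between score 39 (PR 65.5) and 41 (PR 80.5).
Interpolate: 39 + (78.76 − 65.5)/(80.5 − 65.5) × (41 − 39) = 40.8

40.8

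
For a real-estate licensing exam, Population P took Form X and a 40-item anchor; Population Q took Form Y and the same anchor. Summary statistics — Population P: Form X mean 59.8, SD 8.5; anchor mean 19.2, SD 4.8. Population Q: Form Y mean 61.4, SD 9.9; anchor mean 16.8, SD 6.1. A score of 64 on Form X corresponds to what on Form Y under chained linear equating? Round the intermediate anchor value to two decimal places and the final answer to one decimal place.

69.1

Form X → anchor (Population P): v = (4.8/8.5)(64 − 59.8) + 19.2 = 21.57
anchor → Form Y (Population Q): y = (9.9/6.1)(21.57 − 16.8) + 61.4 = 69.1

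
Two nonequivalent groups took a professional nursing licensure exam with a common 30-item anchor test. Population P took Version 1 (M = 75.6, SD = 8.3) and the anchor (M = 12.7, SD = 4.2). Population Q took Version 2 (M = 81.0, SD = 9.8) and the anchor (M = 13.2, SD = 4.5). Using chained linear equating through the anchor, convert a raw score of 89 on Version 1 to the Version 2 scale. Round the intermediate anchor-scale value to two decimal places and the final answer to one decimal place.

94.7

Version 1 → anchor (Population P): v = (4.2/8.3)(89 − 75.6) + 12.7 = 19.48
anchor → Version 2 (Population Q): y = (9.8/4.5)(19.48 − 13.2) + 81.0 = 94.7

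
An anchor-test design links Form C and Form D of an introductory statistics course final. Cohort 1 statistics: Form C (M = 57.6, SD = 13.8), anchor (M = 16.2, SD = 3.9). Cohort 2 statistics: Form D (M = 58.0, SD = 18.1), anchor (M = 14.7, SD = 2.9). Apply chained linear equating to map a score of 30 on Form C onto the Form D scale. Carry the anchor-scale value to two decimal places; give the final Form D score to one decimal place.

18.7

Form C → anchor (Cohort 1): v = (3.9/13.8)(30 − 57.6) + 16.2 = 8.40
anchor → Form D (Cohort 2): y = (18.1/2.9)(8.40 − 14.7) + 58.0 = 18.7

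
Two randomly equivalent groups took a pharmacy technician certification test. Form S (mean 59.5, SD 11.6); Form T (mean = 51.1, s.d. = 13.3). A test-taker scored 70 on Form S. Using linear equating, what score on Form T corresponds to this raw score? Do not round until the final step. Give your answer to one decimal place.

Linear equating: y = (SD_Y/SD_X)(x − M_X) + M_Y
y = (13.3/11.6)(70 − 59.5) + 51.1
y = 1.146552 × 10.5 + 51.1 = 12.0388 + 51.1 = 63.1

63.1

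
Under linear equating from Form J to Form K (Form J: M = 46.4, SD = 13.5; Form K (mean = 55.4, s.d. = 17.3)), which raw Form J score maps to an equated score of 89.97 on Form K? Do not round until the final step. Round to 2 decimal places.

Invert y = (SD_Y/SD_X)(x − M_X) + M_Y:
x = (SD_X/SD_Y)(y − M_Y) + M_X = (13.5/17.3)(89.97 − 55.4) + 46.4
x = 0.780347 × 34.570 + 46.4 = 73.38

73.38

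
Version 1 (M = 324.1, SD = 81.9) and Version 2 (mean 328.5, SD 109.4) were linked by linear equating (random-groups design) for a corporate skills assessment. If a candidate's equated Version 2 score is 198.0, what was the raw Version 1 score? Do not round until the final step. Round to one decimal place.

226.4

Invert y = (SD_Y/SD_X)(x − M_X) + M_Y:
x = (SD_X/SD_Y)(y − M_Y) + M_X = (81.9/109.4)(198.0 − 328.5) + 324.1
x = 0.748629 × -130.500 + 324.1 = 226.4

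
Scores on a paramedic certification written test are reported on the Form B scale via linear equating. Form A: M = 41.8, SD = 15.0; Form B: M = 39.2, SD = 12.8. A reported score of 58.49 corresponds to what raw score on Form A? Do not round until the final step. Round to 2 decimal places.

64.41

Invert y = (SD_Y/SD_X)(x − M_X) + M_Y:
x = (SD_X/SD_Y)(y − M_Y) + M_X = (15.0/12.8)(58.49 − 39.2) + 41.8
x = 1.171875 × 19.290 + 41.8 = 64.41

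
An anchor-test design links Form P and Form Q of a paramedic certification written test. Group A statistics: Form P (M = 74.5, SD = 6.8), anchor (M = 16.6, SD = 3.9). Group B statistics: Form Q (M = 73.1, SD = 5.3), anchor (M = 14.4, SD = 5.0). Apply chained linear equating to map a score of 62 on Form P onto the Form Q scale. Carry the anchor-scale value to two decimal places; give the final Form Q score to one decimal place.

Form P → anchor (Group A): v = (3.9/6.8)(62 − 74.5) + 16.6 = 9.43
anchor → Form Q (Group B): y = (5.3/5.0)(9.43 − 14.4) + 73.1 = 67.8

67.8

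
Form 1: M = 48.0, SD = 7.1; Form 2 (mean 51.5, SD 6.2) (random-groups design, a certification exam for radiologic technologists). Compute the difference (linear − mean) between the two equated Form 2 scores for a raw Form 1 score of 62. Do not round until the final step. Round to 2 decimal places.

Mean-equated: 62 + (51.5 − 48.0) = 65.50
Linear-equated: (6.2/7.1)(62 − 48.0) + 51.5 = 63.725
Difference = 63.725 − 65.50 = -1.77

-1.77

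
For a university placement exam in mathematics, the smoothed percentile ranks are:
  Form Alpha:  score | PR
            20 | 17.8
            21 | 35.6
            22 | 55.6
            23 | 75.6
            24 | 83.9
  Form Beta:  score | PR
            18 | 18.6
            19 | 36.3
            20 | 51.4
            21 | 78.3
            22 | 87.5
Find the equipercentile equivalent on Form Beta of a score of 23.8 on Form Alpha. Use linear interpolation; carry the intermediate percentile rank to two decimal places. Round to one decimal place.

21.4

PR of 23.8 on Form Alpha: 75.6 + (23.8 − 23)/(24 − 23) × (83.9 − 75.6) = 82.24
On Form Beta, PR 82.24 falls between score 21 (PR 78.3) and 22 (PR 87.5).
Interpolate: 21 + (82.24 − 78.3)/(87.5 − 78.3) × (22 − 21) = 21.4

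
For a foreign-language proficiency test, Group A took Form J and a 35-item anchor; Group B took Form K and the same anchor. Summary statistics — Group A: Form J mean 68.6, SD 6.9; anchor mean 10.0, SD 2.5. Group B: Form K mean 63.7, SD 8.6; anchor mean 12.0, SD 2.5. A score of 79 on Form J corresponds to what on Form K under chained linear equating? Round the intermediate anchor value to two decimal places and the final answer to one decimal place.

Form J → anchor (Group A): v = (2.5/6.9)(79 − 68.6) + 10.0 = 13.77
anchor → Form K (Group B): y = (8.6/2.5)(13.77 − 12.0) + 63.7 = 69.8

69.8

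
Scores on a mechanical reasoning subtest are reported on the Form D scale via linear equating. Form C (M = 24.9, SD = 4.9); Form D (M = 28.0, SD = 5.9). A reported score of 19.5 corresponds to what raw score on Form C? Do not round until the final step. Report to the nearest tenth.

Invert y = (SD_Y/SD_X)(x − M_X) + M_Y:
x = (SD_X/SD_Y)(y − M_Y) + M_X = (4.9/5.9)(19.5 − 28.0) + 24.9
x = 0.830508 × -8.500 + 24.9 = 17.8

17.8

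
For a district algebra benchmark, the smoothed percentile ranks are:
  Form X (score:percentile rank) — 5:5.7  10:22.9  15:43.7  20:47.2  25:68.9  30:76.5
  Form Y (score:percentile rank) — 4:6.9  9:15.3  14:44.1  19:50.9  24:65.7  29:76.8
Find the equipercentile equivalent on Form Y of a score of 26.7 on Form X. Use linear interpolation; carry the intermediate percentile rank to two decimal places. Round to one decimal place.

PR of 26.7 on Form X: 68.9 + (26.7 − 25)/(30 − 25) × (76.5 − 68.9) = 71.48
On Form Y, PR 71.48 falls between score 24 (PR 65.7) and 29 (PR 76.8).
Interpolate: 24 + (71.48 − 65.7)/(76.8 − 65.7) × (29 − 24) = 26.6

26.6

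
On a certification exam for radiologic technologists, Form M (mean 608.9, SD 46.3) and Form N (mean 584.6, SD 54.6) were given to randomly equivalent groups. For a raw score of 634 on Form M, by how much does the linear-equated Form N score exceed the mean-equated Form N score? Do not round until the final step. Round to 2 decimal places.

Mean-equated: 634 + (584.6 − 608.9) = 609.70
Linear-equated: (54.6/46.3)(634 − 608.9) + 584.6 = 614.200
Difference = 614.200 − 609.70 = 4.50

4.50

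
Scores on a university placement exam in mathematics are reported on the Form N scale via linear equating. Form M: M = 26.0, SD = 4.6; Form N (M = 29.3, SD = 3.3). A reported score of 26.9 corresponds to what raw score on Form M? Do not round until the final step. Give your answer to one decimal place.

22.7

Invert y = (SD_Y/SD_X)(x − M_X) + M_Y:
x = (SD_X/SD_Y)(y − M_Y) + M_X = (4.6/3.3)(26.9 − 29.3) + 26.0
x = 1.393939 × -2.400 + 26.0 = 22.7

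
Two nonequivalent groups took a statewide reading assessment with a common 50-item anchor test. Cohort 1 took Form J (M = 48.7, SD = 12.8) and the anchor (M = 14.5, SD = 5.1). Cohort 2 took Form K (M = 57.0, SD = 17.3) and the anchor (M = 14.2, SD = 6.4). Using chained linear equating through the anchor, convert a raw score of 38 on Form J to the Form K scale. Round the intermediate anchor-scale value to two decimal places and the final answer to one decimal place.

46.3

Form J → anchor (Cohort 1): v = (5.1/12.8)(38 − 48.7) + 14.5 = 10.24
anchor → Form K (Cohort 2): y = (17.3/6.4)(10.24 − 14.2) + 57.0 = 46.3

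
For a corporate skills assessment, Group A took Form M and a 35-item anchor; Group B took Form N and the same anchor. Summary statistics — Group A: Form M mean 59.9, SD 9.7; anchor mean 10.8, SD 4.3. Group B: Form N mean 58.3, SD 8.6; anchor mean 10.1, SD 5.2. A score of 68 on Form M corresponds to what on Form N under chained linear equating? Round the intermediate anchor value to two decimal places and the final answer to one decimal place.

Form M → anchor (Group A): v = (4.3/9.7)(68 − 59.9) + 10.8 = 14.39
anchor → Form N (Group B): y = (8.6/5.2)(14.39 − 10.1) + 58.3 = 65.4

65.4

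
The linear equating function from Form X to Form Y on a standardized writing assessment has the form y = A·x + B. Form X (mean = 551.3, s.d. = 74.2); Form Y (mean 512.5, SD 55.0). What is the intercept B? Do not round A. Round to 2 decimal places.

A = SD_Y / SD_X = 55.0 / 74.2 = 0.741240
B = M_Y − A·M_X = 512.5 − 0.741240 × 551.3 = 103.85

103.85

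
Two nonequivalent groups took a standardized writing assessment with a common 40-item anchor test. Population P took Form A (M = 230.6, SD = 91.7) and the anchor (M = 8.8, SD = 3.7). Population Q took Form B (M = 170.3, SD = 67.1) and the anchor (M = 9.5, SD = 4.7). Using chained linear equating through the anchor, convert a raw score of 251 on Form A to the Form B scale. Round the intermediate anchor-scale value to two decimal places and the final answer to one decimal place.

Form A → anchor (Population P): v = (3.7/91.7)(251 − 230.6) + 8.8 = 9.62
anchor → Form B (Population Q): y = (67.1/4.7)(9.62 − 9.5) + 170.3 = 172.0

172.0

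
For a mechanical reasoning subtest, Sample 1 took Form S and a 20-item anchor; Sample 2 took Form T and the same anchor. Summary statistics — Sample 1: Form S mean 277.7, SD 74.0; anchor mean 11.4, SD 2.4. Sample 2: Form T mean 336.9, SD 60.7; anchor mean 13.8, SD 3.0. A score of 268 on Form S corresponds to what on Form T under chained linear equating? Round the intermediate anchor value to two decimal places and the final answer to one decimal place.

Form S → anchor (Sample 1): v = (2.4/74.0)(268 − 277.7) + 11.4 = 11.09
anchor → Form T (Sample 2): y = (60.7/3.0)(11.09 − 13.8) + 336.9 = 282.1

282.1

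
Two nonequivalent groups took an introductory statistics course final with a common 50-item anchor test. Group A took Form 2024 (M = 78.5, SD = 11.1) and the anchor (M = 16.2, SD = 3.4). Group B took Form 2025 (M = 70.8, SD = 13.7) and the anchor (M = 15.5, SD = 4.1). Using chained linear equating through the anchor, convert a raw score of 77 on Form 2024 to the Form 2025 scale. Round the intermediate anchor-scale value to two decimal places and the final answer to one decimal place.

71.6

Form 2024 → anchor (Group A): v = (3.4/11.1)(77 − 78.5) + 16.2 = 15.74
anchor → Form 2025 (Group B): y = (13.7/4.1)(15.74 − 15.5) + 70.8 = 71.6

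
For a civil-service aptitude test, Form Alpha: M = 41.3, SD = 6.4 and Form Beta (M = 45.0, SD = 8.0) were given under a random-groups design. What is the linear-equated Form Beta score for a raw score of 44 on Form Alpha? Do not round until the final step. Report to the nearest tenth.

Linear equating: y = (SD_Y/SD_X)(x − M_X) + M_Y
y = (8.0/6.4)(44 − 41.3) + 45.0
y = 1.250000 × 2.7 + 45.0 = 3.3750 + 45.0 = 48.4

48.4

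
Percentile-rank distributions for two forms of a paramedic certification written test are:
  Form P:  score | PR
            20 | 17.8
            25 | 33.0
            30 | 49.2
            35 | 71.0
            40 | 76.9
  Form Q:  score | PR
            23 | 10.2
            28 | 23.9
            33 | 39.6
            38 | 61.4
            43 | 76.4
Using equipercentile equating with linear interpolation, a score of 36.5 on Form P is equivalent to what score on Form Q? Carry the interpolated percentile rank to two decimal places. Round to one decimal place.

41.8

PR of 36.5 on Form P: 71.0 + (36.5 − 35)/(40 − 35) × (76.9 − 71.0) = 72.77
On Form Q, PR 72.77 falls between score 38 (PR 61.4) and 43 (PR 76.4).
Interpolate: 38 + (72.77 − 61.4)/(76.4 − 61.4) × (43 − 38) = 41.8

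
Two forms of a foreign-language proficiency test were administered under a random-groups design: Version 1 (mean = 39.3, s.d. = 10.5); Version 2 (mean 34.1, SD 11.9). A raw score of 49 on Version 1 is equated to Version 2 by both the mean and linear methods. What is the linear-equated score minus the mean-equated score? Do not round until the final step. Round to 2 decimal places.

1.29

Mean-equated: 49 + (34.1 − 39.3) = 43.80
Linear-equated: (11.9/10.5)(49 − 39.3) + 34.1 = 45.093
Difference = 45.093 − 43.80 = 1.29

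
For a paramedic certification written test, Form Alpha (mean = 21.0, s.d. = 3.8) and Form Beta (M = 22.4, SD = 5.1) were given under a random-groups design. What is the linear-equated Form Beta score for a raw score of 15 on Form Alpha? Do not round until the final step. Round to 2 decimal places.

14.35

Linear equating: y = (SD_Y/SD_X)(x − M_X) + M_Y
y = (5.1/3.8)(15 − 21.0) + 22.4
y = 1.342105 × -6.0 + 22.4 = -8.0526 + 22.4 = 14.35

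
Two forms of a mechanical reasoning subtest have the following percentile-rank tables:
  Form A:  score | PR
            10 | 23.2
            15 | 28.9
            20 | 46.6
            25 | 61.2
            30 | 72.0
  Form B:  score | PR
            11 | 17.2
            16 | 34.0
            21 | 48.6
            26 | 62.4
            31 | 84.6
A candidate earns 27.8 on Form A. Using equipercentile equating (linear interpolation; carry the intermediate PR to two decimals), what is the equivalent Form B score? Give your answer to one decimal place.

PR of 27.8 on Form A: 61.2 + (27.8 − 25)/(30 − 25) × (72.0 − 61.2) = 67.25
On Form B, PR 67.25 falls between score 26 (PR 62.4) and 31 (PR 84.6).
Interpolate: 26 + (67.25 − 62.4)/(84.6 − 62.4) × (31 − 26) = 27.1

27.1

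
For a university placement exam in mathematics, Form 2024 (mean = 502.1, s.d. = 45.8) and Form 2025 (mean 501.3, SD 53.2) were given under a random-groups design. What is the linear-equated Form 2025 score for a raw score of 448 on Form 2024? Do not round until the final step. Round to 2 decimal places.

438.46

Linear equating: y = (SD_Y/SD_X)(x − M_X) + M_Y
y = (53.2/45.8)(448 − 502.1) + 501.3
y = 1.161572 × -54.1 + 501.3 = -62.8410 + 501.3 = 438.46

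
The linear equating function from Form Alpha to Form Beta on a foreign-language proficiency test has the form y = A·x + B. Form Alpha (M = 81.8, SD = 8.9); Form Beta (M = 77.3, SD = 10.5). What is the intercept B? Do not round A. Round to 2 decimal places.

A = SD_Y / SD_X = 10.5 / 8.9 = 1.179775
B = M_Y − A·M_X = 77.3 − 1.179775 × 81.8 = -19.21

-19.21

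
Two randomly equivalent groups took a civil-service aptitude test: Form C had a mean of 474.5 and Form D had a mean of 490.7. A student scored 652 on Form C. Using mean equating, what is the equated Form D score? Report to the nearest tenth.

668.2

Mean equating: y = x + (M_Y − M_X) = 652 + (490.7 − 474.5) = 668.2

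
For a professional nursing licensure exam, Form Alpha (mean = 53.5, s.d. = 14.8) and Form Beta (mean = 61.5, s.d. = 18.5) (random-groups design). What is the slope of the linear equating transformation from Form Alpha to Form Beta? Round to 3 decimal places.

1.250

A = SD_Y / SD_X = 18.5 / 14.8 = 1.250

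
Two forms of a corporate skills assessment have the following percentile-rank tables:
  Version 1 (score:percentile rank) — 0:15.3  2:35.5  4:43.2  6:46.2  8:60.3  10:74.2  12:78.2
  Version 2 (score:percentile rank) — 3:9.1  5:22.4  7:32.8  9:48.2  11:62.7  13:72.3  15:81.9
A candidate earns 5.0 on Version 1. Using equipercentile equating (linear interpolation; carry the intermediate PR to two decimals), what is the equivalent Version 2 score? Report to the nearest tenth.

8.5

PR of 5.0 on Version 1: 43.2 + (5.0 − 4)/(6 − 4) × (46.2 − 43.2) = 44.70
On Version 2, PR 44.70 falls between score 7 (PR 32.8) and 9 (PR 48.2).
Interpolate: 7 + (44.70 − 32.8)/(48.2 − 32.8) × (9 − 7) = 8.5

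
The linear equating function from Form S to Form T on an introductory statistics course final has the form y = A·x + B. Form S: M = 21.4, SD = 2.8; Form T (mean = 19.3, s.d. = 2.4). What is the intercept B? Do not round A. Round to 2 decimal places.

0.96

A = SD_Y / SD_X = 2.4 / 2.8 = 0.857143
B = M_Y − A·M_X = 19.3 − 0.857143 × 21.4 = 0.96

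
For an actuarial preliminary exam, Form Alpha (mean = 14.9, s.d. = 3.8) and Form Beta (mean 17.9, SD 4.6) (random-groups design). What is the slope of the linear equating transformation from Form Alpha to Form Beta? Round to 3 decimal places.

A = SD_Y / SD_X = 4.6 / 3.8 = 1.211

1.211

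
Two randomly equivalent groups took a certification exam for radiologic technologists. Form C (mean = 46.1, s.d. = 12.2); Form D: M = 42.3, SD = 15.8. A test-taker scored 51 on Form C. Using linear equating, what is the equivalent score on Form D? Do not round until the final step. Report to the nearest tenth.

Linear equating: y = (SD_Y/SD_X)(x − M_X) + M_Y
y = (15.8/12.2)(51 − 46.1) + 42.3
y = 1.295082 × 4.9 + 42.3 = 6.3459 + 42.3 = 48.6

48.6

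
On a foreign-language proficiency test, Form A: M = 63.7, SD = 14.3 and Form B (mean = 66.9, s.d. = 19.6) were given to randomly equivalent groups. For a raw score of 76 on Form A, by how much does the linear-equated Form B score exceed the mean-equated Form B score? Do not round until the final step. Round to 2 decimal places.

4.56

Mean-equated: 76 + (66.9 − 63.7) = 79.20
Linear-equated: (19.6/14.3)(76 − 63.7) + 66.9 = 83.759
Difference = 83.759 − 79.20 = 4.56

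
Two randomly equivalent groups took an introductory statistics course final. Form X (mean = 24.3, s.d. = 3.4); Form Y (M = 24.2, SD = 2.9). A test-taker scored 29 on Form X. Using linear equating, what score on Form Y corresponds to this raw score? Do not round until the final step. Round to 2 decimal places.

28.21

Linear equating: y = (SD_Y/SD_X)(x − M_X) + M_Y
y = (2.9/3.4)(29 − 24.3) + 24.2
y = 0.852941 × 4.7 + 24.2 = 4.0088 + 24.2 = 28.21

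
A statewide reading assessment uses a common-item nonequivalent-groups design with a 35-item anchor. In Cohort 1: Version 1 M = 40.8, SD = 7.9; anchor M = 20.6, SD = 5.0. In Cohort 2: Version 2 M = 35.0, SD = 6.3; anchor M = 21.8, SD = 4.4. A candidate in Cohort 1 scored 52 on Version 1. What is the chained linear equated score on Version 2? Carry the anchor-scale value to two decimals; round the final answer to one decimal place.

43.4

Version 1 → anchor (Cohort 1): v = (5.0/7.9)(52 − 40.8) + 20.6 = 27.69
anchor → Version 2 (Cohort 2): y = (6.3/4.4)(27.69 − 21.8) + 35.0 = 43.4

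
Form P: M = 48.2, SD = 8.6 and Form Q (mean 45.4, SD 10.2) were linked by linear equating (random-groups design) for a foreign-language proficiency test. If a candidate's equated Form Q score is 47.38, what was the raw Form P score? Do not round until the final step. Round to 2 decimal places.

Invert y = (SD_Y/SD_X)(x − M_X) + M_Y:
x = (SD_X/SD_Y)(y − M_Y) + M_X = (8.6/10.2)(47.38 − 45.4) + 48.2
x = 0.843137 × 1.980 + 48.2 = 49.87

49.87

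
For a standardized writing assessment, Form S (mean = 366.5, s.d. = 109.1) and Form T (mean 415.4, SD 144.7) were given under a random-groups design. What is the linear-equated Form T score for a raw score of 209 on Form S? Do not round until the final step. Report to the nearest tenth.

Linear equating: y = (SD_Y/SD_X)(x − M_X) + M_Y
y = (144.7/109.1)(209 − 366.5) + 415.4
y = 1.326306 × -157.5 + 415.4 = -208.8932 + 415.4 = 206.5

206.5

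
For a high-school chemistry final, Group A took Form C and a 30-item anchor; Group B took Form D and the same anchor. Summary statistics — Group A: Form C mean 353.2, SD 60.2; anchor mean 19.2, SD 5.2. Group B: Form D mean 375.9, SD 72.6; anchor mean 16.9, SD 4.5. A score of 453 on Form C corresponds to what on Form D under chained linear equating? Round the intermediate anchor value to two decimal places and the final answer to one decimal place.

Form C → anchor (Group A): v = (5.2/60.2)(453 − 353.2) + 19.2 = 27.82
anchor → Form D (Group B): y = (72.6/4.5)(27.82 − 16.9) + 375.9 = 552.1

552.1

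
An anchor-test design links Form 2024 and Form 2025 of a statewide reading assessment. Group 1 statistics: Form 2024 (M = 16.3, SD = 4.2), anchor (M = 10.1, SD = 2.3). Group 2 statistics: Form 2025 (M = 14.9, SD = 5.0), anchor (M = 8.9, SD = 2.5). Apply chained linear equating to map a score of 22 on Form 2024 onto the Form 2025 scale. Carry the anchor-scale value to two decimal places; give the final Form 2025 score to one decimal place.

23.5

Form 2024 → anchor (Group 1): v = (2.3/4.2)(22 − 16.3) + 10.1 = 13.22
anchor → Form 2025 (Group 2): y = (5.0/2.5)(13.22 − 8.9) + 14.9 = 23.5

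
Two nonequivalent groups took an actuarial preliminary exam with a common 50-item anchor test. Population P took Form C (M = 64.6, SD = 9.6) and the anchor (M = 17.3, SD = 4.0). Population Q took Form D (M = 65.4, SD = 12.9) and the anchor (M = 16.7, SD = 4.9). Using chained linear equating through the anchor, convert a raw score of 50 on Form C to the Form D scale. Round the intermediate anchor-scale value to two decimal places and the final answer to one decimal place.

51.0

Form C → anchor (Population P): v = (4.0/9.6)(50 − 64.6) + 17.3 = 11.22
anchor → Form D (Population Q): y = (12.9/4.9)(11.22 − 16.7) + 65.4 = 51.0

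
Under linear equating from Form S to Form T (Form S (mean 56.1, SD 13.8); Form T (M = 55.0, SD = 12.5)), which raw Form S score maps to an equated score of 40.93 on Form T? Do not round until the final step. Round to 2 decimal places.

Invert y = (SD_Y/SD_X)(x − M_X) + M_Y:
x = (SD_X/SD_Y)(y − M_Y) + M_X = (13.8/12.5)(40.93 − 55.0) + 56.1
x = 1.104000 × -14.070 + 56.1 = 40.57

40.57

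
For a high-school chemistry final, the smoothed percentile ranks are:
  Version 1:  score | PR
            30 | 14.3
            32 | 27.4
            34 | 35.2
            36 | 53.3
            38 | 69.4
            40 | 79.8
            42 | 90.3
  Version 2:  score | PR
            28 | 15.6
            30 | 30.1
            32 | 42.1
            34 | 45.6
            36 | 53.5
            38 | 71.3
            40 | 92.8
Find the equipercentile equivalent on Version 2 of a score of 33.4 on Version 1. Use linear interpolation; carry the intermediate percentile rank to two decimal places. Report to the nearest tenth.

PR of 33.4 on Version 1: 27.4 + (33.4 − 32)/(34 − 32) × (35.2 − 27.4) = 32.86
On Version 2, PR 32.86 falls between score 30 (PR 30.1) and 32 (PR 42.1).
Interpolate: 30 + (32.86 − 30.1)/(42.1 − 30.1) × (32 − 30) = 30.5

30.5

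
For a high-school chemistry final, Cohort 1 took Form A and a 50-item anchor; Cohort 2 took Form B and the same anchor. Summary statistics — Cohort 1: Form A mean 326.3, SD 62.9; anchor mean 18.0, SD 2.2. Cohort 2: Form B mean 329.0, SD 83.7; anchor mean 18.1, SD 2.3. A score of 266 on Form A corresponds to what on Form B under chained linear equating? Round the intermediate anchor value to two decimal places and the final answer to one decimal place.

Form A → anchor (Cohort 1): v = (2.2/62.9)(266 − 326.3) + 18.0 = 15.89
anchor → Form B (Cohort 2): y = (83.7/2.3)(15.89 − 18.1) + 329.0 = 248.6

248.6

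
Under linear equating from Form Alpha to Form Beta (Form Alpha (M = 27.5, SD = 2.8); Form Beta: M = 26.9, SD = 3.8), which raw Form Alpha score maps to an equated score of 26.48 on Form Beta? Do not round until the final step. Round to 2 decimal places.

Invert y = (SD_Y/SD_X)(x − M_X) + M_Y:
x = (SD_X/SD_Y)(y − M_Y) + M_X = (2.8/3.8)(26.48 − 26.9) + 27.5
x = 0.736842 × -0.420 + 27.5 = 27.19

27.19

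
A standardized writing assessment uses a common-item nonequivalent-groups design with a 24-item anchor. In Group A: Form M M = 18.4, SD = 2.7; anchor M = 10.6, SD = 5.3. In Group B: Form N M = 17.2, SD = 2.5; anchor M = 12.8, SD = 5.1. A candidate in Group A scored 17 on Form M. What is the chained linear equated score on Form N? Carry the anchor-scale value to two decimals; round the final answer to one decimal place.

Form M → anchor (Group A): v = (5.3/2.7)(17 − 18.4) + 10.6 = 7.85
anchor → Form N (Group B): y = (2.5/5.1)(7.85 − 12.8) + 17.2 = 14.8

14.8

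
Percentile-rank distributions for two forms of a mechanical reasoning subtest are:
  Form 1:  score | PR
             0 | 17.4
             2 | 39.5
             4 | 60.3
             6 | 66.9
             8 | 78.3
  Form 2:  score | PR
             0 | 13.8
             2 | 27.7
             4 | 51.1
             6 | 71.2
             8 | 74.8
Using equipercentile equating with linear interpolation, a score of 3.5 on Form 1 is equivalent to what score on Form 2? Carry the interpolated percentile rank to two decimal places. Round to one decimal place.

PR of 3.5 on Form 1: 39.5 + (3.5 − 2)/(4 − 2) × (60.3 − 39.5) = 55.10
On Form 2, PR 55.10 falls between score 4 (PR 51.1) and 6 (PR 71.2).
Interpolate: 4 + (55.10 − 51.1)/(71.2 − 51.1) × (6 − 4) = 4.4

4.4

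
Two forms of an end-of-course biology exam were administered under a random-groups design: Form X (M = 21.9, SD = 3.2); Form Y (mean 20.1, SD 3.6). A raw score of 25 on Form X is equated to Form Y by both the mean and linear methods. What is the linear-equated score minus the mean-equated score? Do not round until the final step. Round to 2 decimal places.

Mean-equated: 25 + (20.1 − 21.9) = 23.20
Linear-equated: (3.6/3.2)(25 − 21.9) + 20.1 = 23.588
Difference = 23.588 − 23.20 = 0.39

0.39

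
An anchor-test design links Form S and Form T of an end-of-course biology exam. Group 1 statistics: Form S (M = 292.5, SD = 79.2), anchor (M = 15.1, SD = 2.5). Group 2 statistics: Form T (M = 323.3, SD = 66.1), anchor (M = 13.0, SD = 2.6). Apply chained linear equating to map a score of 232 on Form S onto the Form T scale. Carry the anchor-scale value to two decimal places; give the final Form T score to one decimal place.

Form S → anchor (Group 1): v = (2.5/79.2)(232 − 292.5) + 15.1 = 13.19
anchor → Form T (Group 2): y = (66.1/2.6)(13.19 − 13.0) + 323.3 = 328.1

328.1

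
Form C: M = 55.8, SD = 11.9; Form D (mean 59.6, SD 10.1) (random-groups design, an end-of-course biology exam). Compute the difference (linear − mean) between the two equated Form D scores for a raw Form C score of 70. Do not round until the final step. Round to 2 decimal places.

Mean-equated: 70 + (59.6 − 55.8) = 73.80
Linear-equated: (10.1/11.9)(70 − 55.8) + 59.6 = 71.652
Difference = 71.652 − 73.80 = -2.15

-2.15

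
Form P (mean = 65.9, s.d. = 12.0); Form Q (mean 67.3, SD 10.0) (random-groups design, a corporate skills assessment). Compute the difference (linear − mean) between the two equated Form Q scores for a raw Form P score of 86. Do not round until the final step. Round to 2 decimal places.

-3.35

Mean-equated: 86 + (67.3 − 65.9) = 87.40
Linear-equated: (10.0/12.0)(86 − 65.9) + 67.3 = 84.050
Difference = 84.050 − 87.40 = -3.35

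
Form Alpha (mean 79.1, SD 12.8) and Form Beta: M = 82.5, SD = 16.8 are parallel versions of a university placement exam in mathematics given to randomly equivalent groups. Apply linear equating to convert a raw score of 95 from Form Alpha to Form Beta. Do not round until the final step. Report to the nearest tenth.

Linear equating: y = (SD_Y/SD_X)(x − M_X) + M_Y
y = (16.8/12.8)(95 − 79.1) + 82.5
y = 1.312500 × 15.9 + 82.5 = 20.8688 + 82.5 = 103.4

103.4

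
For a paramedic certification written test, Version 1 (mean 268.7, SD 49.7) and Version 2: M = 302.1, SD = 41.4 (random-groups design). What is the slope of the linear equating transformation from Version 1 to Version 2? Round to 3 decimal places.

A = SD_Y / SD_X = 41.4 / 49.7 = 0.833

0.833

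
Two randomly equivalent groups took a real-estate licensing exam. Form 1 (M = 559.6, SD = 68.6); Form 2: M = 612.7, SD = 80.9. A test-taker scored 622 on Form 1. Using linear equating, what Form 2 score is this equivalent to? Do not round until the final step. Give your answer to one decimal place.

Linear equating: y = (SD_Y/SD_X)(x − M_X) + M_Y
y = (80.9/68.6)(622 − 559.6) + 612.7
y = 1.179300 × 62.4 + 612.7 = 73.5883 + 612.7 = 686.3

686.3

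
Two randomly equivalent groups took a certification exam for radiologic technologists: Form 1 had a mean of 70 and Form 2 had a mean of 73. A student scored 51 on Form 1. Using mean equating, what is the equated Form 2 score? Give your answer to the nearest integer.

Mean equating: y = x + (M_Y − M_X) = 51 + (73 − 70) = 54

54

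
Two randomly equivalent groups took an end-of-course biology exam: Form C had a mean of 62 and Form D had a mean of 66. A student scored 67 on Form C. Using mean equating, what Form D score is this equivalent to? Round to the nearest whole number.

Mean equating: y = x + (M_Y − M_X) = 67 + (66 − 62) = 71

71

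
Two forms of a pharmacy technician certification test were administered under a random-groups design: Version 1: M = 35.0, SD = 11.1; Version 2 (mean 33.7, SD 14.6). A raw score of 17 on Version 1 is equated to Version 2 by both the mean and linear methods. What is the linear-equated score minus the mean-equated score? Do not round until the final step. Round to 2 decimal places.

-5.68

Mean-equated: 17 + (33.7 − 35.0) = 15.70
Linear-equated: (14.6/11.1)(17 − 35.0) + 33.7 = 10.024
Difference = 10.024 − 15.70 = -5.68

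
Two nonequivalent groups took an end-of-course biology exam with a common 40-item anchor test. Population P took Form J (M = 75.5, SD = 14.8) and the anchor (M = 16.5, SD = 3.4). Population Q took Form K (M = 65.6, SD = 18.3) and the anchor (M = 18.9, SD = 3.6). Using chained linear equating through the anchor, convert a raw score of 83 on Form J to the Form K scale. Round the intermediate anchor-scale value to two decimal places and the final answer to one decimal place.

Form J → anchor (Population P): v = (3.4/14.8)(83 − 75.5) + 16.5 = 18.22
anchor → Form K (Population Q): y = (18.3/3.6)(18.22 − 18.9) + 65.6 = 62.1

62.1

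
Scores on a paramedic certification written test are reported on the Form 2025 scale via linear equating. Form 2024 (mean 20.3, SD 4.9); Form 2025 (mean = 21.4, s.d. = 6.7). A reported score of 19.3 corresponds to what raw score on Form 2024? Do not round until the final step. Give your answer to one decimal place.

18.8

Invert y = (SD_Y/SD_X)(x − M_X) + M_Y:
x = (SD_X/SD_Y)(y − M_Y) + M_X = (4.9/6.7)(19.3 − 21.4) + 20.3
x = 0.731343 × -2.100 + 20.3 = 18.8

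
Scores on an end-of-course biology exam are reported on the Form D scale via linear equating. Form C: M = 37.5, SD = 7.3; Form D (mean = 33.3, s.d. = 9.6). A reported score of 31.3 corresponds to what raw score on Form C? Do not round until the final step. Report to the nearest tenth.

Invert y = (SD_Y/SD_X)(x − M_X) + M_Y:
x = (SD_X/SD_Y)(y − M_Y) + M_X = (7.3/9.6)(31.3 − 33.3) + 37.5
x = 0.760417 × -2.000 + 37.5 = 36.0

36.0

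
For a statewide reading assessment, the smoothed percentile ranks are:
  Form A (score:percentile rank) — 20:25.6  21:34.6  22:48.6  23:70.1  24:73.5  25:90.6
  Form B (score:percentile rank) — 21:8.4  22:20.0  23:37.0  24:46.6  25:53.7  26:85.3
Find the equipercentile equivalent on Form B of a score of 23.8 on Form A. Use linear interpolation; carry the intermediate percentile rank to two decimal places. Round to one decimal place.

25.6

PR of 23.8 on Form A: 70.1 + (23.8 − 23)/(24 − 23) × (73.5 − 70.1) = 72.82
On Form B, PR 72.82 falls between score 25 (PR 53.7) and 26 (PR 85.3).
Interpolate: 25 + (72.82 − 53.7)/(85.3 − 53.7) × (26 − 25) = 25.6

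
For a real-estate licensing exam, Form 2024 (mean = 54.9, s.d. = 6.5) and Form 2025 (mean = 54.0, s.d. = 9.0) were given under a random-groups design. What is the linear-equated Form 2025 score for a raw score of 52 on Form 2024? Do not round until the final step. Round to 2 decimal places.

Linear equating: y = (SD_Y/SD_X)(x − M_X) + M_Y
y = (9.0/6.5)(52 − 54.9) + 54.0
y = 1.384615 × -2.9 + 54.0 = -4.0154 + 54.0 = 49.98

49.98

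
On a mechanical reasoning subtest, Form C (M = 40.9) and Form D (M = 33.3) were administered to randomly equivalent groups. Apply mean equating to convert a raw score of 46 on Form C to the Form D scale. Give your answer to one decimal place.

38.4

Mean equating: y = x + (M_Y − M_X) = 46 + (33.3 − 40.9) = 38.4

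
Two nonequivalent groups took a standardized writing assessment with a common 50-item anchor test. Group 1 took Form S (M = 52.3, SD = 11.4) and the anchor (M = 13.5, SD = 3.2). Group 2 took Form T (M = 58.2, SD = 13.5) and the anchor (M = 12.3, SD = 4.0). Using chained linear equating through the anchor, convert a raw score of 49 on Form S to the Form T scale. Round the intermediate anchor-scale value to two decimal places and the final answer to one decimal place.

Form S → anchor (Group 1): v = (3.2/11.4)(49 − 52.3) + 13.5 = 12.57
anchor → Form T (Group 2): y = (13.5/4.0)(12.57 − 12.3) + 58.2 = 59.1

59.1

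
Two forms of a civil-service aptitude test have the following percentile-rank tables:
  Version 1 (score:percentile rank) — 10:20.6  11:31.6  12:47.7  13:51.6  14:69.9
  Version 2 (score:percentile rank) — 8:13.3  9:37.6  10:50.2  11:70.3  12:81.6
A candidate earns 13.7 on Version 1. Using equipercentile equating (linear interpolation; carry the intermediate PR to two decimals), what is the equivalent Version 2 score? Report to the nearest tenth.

PR of 13.7 on Version 1: 51.6 + (13.7 − 13)/(14 − 13) × (69.9 − 51.6) = 64.41
On Version 2, PR 64.41 falls between score 10 (PR 50.2) and 11 (PR 70.3).
Interpolate: 10 + (64.41 − 50.2)/(70.3 − 50.2) × (11 − 10) = 10.7

10.7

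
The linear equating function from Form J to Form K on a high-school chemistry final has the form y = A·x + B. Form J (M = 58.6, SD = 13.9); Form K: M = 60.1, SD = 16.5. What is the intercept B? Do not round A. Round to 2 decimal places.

A = SD_Y / SD_X = 16.5 / 13.9 = 1.187050
B = M_Y − A·M_X = 60.1 − 1.187050 × 58.6 = -9.46

-9.46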